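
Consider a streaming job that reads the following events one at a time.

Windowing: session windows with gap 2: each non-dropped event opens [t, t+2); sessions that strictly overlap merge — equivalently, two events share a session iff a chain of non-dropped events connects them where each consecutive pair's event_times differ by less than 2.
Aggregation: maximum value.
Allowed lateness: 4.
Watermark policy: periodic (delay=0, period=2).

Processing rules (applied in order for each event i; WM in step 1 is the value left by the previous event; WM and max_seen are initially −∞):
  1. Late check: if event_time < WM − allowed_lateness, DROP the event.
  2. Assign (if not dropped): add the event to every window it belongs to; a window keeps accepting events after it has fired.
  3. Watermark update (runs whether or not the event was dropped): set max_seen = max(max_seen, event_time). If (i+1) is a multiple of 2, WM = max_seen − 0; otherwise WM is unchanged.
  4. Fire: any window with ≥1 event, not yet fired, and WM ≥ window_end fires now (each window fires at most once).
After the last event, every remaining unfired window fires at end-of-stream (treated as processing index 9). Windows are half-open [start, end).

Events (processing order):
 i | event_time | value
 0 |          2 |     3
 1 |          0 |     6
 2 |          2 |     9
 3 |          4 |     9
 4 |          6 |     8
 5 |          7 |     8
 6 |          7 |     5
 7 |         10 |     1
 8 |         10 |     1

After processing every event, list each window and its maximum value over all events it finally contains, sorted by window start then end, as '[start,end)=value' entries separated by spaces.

[0,2)=6 [2,4)=9 [4,6)=9 [6,9)=8 [10,12)=1

i=0 t=2 v=3: → [2,4); WM=−∞
i=1 t=0 v=6: → [0,2); WM=2
i=2 t=2 v=9: → [2,4); WM=2
i=3 t=4 v=9: → [4,6); WM=4
i=4 t=6 v=8: → [6,8); WM=4
i=5 t=7 v=8: → [6,9); WM=7
i=6 t=7 v=5: → [6,9); WM=7
i=7 t=10 v=1: → [10,12); WM=10
i=8 t=10 v=1: → [10,12); WM=10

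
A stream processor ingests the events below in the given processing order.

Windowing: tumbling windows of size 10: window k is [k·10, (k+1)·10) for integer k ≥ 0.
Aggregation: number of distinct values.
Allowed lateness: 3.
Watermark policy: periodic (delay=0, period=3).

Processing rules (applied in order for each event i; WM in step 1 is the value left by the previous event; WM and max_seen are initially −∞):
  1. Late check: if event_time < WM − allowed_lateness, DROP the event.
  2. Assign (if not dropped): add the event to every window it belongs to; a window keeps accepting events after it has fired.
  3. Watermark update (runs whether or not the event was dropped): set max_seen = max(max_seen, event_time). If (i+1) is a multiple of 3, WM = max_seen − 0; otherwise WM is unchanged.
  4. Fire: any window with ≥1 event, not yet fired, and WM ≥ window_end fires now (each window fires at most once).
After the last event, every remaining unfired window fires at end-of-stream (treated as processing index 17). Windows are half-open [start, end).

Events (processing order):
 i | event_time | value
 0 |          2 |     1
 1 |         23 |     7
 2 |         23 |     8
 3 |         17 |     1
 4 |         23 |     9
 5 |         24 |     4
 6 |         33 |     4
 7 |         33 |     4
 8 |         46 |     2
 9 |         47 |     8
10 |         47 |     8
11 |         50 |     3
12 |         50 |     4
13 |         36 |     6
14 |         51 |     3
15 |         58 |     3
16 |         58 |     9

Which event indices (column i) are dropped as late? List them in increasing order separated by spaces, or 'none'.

i=0 t=2 v=1: → [0,10); WM=−∞
i=1 t=23 v=7: → [20,30); WM=−∞
i=2 t=23 v=8: → [20,30); WM=23; [0,10) fires=1
i=3 t=17 v=1: DROP (t<23-3); WM=23
i=4 t=23 v=9: → [20,30); WM=23
i=5 t=24 v=4: → [20,30); WM=24
i=6 t=33 v=4: → [30,40); WM=24
i=7 t=33 v=4: → [30,40); WM=24
i=8 t=46 v=2: → [40,50); WM=46; [20,30) fires=4 [30,40) fires=1
i=9 t=47 v=8: → [40,50); WM=46
i=10 t=47 v=8: → [40,50); WM=46
i=11 t=50 v=3: → [50,60); WM=50; [40,50) fires=2
i=12 t=50 v=4: → [50,60); WM=50
i=13 t=36 v=6: DROP (t<50-3); WM=50
i=14 t=51 v=3: → [50,60); WM=51
i=15 t=58 v=3: → [50,60); WM=51
i=16 t=58 v=9: → [50,60); WM=51

3 13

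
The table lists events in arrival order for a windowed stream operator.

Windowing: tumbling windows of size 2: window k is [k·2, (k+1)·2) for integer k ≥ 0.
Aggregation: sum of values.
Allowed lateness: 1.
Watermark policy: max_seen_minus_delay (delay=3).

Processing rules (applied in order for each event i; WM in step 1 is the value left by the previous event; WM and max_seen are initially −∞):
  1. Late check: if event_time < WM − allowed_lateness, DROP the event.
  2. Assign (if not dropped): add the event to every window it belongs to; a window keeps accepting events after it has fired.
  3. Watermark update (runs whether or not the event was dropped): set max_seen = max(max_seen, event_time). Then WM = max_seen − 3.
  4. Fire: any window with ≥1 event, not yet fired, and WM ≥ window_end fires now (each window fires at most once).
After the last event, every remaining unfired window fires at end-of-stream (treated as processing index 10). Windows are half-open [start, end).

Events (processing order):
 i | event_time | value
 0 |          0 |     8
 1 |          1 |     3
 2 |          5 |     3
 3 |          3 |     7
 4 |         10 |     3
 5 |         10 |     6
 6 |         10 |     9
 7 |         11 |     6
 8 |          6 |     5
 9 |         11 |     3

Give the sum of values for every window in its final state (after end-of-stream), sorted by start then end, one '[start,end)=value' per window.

i=0 t=0 v=8: → [0,2); WM=-3
i=1 t=1 v=3: → [0,2); WM=-2
i=2 t=5 v=3: → [4,6); WM=2; [0,2) fires=11
i=3 t=3 v=7: → [2,4); WM=2
i=4 t=10 v=3: → [10,12); WM=7; [2,4) fires=7 [4,6) fires=3
i=5 t=10 v=6: → [10,12); WM=7
i=6 t=10 v=9: → [10,12); WM=7
i=7 t=11 v=6: → [10,12); WM=8
i=8 t=6 v=5: DROP (t<8-1); WM=8
i=9 t=11 v=3: → [10,12); WM=8

[0,2)=11 [2,4)=7 [4,6)=3 [10,12)=27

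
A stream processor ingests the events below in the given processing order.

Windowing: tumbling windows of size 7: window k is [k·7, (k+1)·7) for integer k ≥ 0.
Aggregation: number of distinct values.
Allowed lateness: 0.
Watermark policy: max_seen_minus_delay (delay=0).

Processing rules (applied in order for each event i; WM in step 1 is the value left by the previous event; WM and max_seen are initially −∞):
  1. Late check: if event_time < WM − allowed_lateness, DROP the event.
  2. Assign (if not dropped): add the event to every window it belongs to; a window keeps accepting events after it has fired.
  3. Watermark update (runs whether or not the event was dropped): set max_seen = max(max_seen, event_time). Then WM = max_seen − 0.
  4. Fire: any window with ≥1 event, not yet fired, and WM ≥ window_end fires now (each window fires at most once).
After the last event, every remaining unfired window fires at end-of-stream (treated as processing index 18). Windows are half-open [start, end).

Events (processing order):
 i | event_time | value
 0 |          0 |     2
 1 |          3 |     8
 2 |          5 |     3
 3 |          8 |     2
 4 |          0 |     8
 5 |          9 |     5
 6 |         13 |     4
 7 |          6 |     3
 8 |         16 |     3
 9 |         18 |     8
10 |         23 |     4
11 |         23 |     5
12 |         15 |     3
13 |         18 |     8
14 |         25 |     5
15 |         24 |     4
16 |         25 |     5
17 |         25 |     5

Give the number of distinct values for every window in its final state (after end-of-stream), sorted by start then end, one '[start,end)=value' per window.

[0,7)=3 [7,14)=3 [14,21)=2 [21,28)=2

i=0 t=0 v=2: → [0,7); WM=0
i=1 t=3 v=8: → [0,7); WM=3
i=2 t=5 v=3: → [0,7); WM=5
i=3 t=8 v=2: → [7,14); WM=8; [0,7) fires=3
i=4 t=0 v=8: DROP (t<8-0); WM=8
i=5 t=9 v=5: → [7,14); WM=9
i=6 t=13 v=4: → [7,14); WM=13
i=7 t=6 v=3: DROP (t<13-0); WM=13
i=8 t=16 v=3: → [14,21); WM=16; [7,14) fires=3
i=9 t=18 v=8: → [14,21); WM=18
i=10 t=23 v=4: → [21,28); WM=23; [14,21) fires=2
i=11 t=23 v=5: → [21,28); WM=23
i=12 t=15 v=3: DROP (t<23-0); WM=23
i=13 t=18 v=8: DROP (t<23-0); WM=23
i=14 t=25 v=5: → [21,28); WM=25
i=15 t=24 v=4: DROP (t<25-0); WM=25
i=16 t=25 v=5: → [21,28); WM=25
i=17 t=25 v=5: → [21,28); WM=25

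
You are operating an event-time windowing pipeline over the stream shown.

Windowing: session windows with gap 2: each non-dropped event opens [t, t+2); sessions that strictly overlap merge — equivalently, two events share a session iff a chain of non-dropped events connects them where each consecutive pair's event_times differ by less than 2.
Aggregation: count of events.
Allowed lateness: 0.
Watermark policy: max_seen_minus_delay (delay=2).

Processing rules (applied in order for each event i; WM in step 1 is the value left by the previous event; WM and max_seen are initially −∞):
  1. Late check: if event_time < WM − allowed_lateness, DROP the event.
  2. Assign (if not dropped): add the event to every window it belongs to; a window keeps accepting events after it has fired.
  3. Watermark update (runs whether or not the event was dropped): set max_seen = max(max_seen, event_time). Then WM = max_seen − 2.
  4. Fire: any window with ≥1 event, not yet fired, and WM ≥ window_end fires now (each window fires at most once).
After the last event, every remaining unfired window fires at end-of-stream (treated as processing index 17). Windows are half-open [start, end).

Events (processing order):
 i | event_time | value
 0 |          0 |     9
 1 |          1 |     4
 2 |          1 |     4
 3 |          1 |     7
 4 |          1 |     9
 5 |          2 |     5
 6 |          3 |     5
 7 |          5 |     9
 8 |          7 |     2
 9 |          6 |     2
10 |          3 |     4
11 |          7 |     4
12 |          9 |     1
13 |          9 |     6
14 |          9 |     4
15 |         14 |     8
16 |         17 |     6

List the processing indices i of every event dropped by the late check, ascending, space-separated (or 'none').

i=0 t=0 v=9: → [0,2); WM=-2
i=1 t=1 v=4: → [0,3); WM=-1
i=2 t=1 v=4: → [0,3); WM=-1
i=3 t=1 v=7: → [0,3); WM=-1
i=4 t=1 v=9: → [0,3); WM=-1
i=5 t=2 v=5: → [0,4); WM=0
i=6 t=3 v=5: → [0,5); WM=1
i=7 t=5 v=9: → [5,7); WM=3
i=8 t=7 v=2: → [7,9); WM=5
i=9 t=6 v=2: → [5,9); WM=5
i=10 t=3 v=4: DROP (t<5-0); WM=5
i=11 t=7 v=4: → [5,9); WM=5
i=12 t=9 v=1: → [9,11); WM=7
i=13 t=9 v=6: → [9,11); WM=7
i=14 t=9 v=4: → [9,11); WM=7
i=15 t=14 v=8: → [14,16); WM=12
i=16 t=17 v=6: → [17,19); WM=15

10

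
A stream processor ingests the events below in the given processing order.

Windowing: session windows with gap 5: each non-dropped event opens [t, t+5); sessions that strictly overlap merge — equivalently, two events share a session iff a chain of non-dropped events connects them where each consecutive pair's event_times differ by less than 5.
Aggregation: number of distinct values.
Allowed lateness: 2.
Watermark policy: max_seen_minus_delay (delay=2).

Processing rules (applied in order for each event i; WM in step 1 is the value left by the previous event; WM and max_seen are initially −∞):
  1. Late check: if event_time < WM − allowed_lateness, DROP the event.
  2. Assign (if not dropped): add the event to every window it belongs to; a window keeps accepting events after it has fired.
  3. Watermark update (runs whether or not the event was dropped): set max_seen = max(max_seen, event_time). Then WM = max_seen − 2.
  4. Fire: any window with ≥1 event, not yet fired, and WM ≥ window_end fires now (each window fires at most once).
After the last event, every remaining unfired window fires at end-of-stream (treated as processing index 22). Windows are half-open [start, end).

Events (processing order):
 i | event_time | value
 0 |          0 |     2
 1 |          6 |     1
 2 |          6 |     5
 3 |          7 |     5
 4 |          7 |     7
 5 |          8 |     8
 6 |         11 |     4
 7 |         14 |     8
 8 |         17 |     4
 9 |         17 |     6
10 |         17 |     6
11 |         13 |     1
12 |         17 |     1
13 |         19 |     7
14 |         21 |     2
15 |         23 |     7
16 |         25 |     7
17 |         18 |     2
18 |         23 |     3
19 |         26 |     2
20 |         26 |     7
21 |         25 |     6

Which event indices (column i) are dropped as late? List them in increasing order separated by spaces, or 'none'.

17

i=0 t=0 v=2: → [0,5); WM=-2
i=1 t=6 v=1: → [6,11); WM=4
i=2 t=6 v=5: → [6,11); WM=4
i=3 t=7 v=5: → [6,12); WM=5
i=4 t=7 v=7: → [6,12); WM=5
i=5 t=8 v=8: → [6,13); WM=6
i=6 t=11 v=4: → [6,16); WM=9
i=7 t=14 v=8: → [6,19); WM=12
i=8 t=17 v=4: → [6,22); WM=15
i=9 t=17 v=6: → [6,22); WM=15
i=10 t=17 v=6: → [6,22); WM=15
i=11 t=13 v=1: → [6,22); WM=15
i=12 t=17 v=1: → [6,22); WM=15
i=13 t=19 v=7: → [6,24); WM=17
i=14 t=21 v=2: → [6,26); WM=19
i=15 t=23 v=7: → [6,28); WM=21
i=16 t=25 v=7: → [6,30); WM=23
i=17 t=18 v=2: DROP (t<23-2); WM=23
i=18 t=23 v=3: → [6,30); WM=23
i=19 t=26 v=2: → [6,31); WM=24
i=20 t=26 v=7: → [6,31); WM=24
i=21 t=25 v=6: → [6,31); WM=24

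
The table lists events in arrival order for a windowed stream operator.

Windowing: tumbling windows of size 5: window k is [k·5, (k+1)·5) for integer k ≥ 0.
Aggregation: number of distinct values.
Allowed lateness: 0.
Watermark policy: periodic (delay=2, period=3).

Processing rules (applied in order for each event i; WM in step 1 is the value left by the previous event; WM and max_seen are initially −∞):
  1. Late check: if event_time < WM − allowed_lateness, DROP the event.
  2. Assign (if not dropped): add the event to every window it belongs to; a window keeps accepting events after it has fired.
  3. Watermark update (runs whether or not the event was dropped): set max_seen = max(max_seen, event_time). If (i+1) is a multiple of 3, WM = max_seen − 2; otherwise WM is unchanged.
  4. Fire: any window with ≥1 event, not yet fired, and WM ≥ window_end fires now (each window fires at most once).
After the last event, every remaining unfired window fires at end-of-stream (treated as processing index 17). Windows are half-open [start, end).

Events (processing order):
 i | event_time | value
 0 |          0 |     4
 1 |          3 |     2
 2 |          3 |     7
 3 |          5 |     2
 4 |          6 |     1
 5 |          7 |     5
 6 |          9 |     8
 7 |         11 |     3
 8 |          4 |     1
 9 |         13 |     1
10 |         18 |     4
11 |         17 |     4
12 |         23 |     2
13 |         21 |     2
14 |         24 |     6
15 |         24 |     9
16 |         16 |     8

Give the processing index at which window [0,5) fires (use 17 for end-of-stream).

i=0 t=0 v=4: → [0,5); WM=−∞
i=1 t=3 v=2: → [0,5); WM=−∞
i=2 t=3 v=7: → [0,5); WM=1
i=3 t=5 v=2: → [5,10); WM=1
i=4 t=6 v=1: → [5,10); WM=1
i=5 t=7 v=5: → [5,10); WM=5; [0,5) fires=3
i=6 t=9 v=8: → [5,10); WM=5
i=7 t=11 v=3: → [10,15); WM=5
i=8 t=4 v=1: DROP (t<5-0); WM=9
i=9 t=13 v=1: → [10,15); WM=9
i=10 t=18 v=4: → [15,20); WM=9
i=11 t=17 v=4: → [15,20); WM=16; [5,10) fires=4 [10,15) fires=2
i=12 t=23 v=2: → [20,25); WM=16
i=13 t=21 v=2: → [20,25); WM=16
i=14 t=24 v=6: → [20,25); WM=22; [15,20) fires=1
i=15 t=24 v=9: → [20,25); WM=22
i=16 t=16 v=8: DROP (t<22-0); WM=22

5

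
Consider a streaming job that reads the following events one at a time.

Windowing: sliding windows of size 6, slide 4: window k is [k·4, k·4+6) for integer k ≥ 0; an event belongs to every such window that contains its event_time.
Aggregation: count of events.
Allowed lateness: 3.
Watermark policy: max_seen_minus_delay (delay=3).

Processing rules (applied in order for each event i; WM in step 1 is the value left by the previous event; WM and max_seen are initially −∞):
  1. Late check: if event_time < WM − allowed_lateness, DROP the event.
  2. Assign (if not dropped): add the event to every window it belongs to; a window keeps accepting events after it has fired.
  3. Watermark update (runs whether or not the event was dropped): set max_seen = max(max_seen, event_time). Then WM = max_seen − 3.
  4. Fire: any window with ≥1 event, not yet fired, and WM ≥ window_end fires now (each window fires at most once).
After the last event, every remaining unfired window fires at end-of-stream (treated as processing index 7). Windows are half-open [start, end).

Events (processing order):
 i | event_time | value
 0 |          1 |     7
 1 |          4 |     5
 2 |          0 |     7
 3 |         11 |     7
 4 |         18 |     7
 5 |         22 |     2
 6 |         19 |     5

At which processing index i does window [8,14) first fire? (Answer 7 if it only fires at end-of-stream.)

4

i=0 t=1 v=7: → [0,6); WM=-2
i=1 t=4 v=5: → [4,10),[0,6); WM=1
i=2 t=0 v=7: → [0,6); WM=1
i=3 t=11 v=7: → [8,14); WM=8; [0,6) fires=3
i=4 t=18 v=7: → [16,22); WM=15; [4,10) fires=1 [8,14) fires=1
i=5 t=22 v=2: → [20,26); WM=19
i=6 t=19 v=5: → [16,22); WM=19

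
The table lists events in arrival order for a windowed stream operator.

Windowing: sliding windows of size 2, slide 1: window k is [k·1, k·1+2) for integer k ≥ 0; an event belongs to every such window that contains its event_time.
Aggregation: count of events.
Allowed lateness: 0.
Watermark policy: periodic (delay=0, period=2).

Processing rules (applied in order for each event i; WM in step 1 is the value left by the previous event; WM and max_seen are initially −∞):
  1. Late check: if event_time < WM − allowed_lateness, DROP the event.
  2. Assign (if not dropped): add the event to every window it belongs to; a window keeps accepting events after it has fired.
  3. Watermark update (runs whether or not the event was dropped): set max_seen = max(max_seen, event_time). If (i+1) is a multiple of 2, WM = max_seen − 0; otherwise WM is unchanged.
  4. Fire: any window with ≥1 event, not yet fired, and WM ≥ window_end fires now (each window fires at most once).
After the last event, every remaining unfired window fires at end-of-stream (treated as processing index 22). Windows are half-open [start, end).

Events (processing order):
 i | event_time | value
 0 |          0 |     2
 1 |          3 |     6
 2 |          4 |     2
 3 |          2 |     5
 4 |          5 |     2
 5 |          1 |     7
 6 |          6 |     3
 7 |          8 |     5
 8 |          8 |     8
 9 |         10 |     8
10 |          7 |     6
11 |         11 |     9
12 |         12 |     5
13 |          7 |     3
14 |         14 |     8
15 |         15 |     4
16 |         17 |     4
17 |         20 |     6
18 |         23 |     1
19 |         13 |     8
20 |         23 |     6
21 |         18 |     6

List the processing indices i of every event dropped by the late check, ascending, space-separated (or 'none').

i=0 t=0 v=2: → [0,2); WM=−∞
i=1 t=3 v=6: → [3,5),[2,4); WM=3; [0,2) fires=1
i=2 t=4 v=2: → [4,6),[3,5); WM=3
i=3 t=2 v=5: DROP (t<3-0); WM=4; [2,4) fires=1
i=4 t=5 v=2: → [5,7),[4,6); WM=4
i=5 t=1 v=7: DROP (t<4-0); WM=5; [3,5) fires=2
i=6 t=6 v=3: → [6,8),[5,7); WM=5
i=7 t=8 v=5: → [8,10),[7,9); WM=8; [4,6) fires=2 [5,7) fires=2 [6,8) fires=1
i=8 t=8 v=8: → [8,10),[7,9); WM=8
i=9 t=10 v=8: → [10,12),[9,11); WM=10; [7,9) fires=2 [8,10) fires=2
i=10 t=7 v=6: DROP (t<10-0); WM=10
i=11 t=11 v=9: → [11,13),[10,12); WM=11; [9,11) fires=1
i=12 t=12 v=5: → [12,14),[11,13); WM=11
i=13 t=7 v=3: DROP (t<11-0); WM=12; [10,12) fires=2
i=14 t=14 v=8: → [14,16),[13,15); WM=12
i=15 t=15 v=4: → [15,17),[14,16); WM=15; [11,13) fires=2 [12,14) fires=1 [13,15) fires=1
i=16 t=17 v=4: → [17,19),[16,18); WM=15
i=17 t=20 v=6: → [20,22),[19,21); WM=20; [14,16) fires=2 [15,17) fires=1 [16,18) fires=1 [17,19) fires=1
i=18 t=23 v=1: → [23,25),[22,24); WM=20
i=19 t=13 v=8: DROP (t<20-0); WM=23; [19,21) fires=1 [20,22) fires=1
i=20 t=23 v=6: → [23,25),[22,24); WM=23
i=21 t=18 v=6: DROP (t<23-0); WM=23

3 5 10 13 19 21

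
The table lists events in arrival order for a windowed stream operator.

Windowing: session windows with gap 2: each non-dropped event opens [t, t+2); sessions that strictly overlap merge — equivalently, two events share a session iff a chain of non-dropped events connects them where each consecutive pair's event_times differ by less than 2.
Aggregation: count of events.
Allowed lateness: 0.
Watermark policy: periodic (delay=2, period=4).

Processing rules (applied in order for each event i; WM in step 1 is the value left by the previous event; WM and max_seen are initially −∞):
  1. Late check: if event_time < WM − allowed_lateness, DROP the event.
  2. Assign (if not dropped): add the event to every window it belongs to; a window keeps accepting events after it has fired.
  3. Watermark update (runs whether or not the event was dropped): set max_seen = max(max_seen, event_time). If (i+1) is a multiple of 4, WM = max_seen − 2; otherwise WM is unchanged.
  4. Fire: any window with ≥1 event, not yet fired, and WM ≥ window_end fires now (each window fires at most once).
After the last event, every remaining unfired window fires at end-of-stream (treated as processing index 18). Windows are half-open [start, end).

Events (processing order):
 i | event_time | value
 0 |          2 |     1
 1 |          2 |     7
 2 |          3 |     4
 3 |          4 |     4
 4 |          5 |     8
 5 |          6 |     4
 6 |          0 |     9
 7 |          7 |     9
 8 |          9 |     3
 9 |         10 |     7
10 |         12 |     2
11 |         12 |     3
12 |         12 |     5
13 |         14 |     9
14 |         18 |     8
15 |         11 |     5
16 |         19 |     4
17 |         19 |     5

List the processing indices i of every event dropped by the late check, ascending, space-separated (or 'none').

6

i=0 t=2 v=1: → [2,4); WM=−∞
i=1 t=2 v=7: → [2,4); WM=−∞
i=2 t=3 v=4: → [2,5); WM=−∞
i=3 t=4 v=4: → [2,6); WM=2
i=4 t=5 v=8: → [2,7); WM=2
i=5 t=6 v=4: → [2,8); WM=2
i=6 t=0 v=9: DROP (t<2-0); WM=2
i=7 t=7 v=9: → [2,9); WM=5
i=8 t=9 v=3: → [9,11); WM=5
i=9 t=10 v=7: → [9,12); WM=5
i=10 t=12 v=2: → [12,14); WM=5
i=11 t=12 v=3: → [12,14); WM=10
i=12 t=12 v=5: → [12,14); WM=10
i=13 t=14 v=9: → [14,16); WM=10
i=14 t=18 v=8: → [18,20); WM=10
i=15 t=11 v=5: → [9,14); WM=16
i=16 t=19 v=4: → [18,21); WM=16
i=17 t=19 v=5: → [18,21); WM=16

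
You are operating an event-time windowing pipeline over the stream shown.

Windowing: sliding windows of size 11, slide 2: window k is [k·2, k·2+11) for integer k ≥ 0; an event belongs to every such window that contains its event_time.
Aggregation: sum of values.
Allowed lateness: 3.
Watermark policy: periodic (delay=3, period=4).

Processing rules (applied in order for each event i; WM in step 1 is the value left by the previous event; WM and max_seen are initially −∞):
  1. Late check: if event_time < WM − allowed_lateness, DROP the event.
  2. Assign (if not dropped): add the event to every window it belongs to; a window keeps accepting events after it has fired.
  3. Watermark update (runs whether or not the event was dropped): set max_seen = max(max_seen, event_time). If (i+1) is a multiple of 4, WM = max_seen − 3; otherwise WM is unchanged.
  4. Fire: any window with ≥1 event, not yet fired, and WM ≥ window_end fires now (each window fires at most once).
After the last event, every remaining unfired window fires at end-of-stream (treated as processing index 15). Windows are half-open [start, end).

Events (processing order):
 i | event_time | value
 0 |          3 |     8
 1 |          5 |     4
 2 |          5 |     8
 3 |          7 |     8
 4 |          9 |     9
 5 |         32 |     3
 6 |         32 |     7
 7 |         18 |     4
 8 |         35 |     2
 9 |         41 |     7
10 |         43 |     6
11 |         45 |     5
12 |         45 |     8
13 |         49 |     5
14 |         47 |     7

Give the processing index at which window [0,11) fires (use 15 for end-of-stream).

i=0 t=3 v=8: → [2,13),[0,11); WM=−∞
i=1 t=5 v=4: → [4,15),[2,13),[0,11); WM=−∞
i=2 t=5 v=8: → [4,15),[2,13),[0,11); WM=−∞
i=3 t=7 v=8: → [6,17),[4,15),[2,13),[0,11); WM=4
i=4 t=9 v=9: → [8,19),[6,17),[4,15),[2,13),[0,11); WM=4
i=5 t=32 v=3: → [32,43),[30,41),[28,39),[26,37),[24,35),[22,33); WM=4
i=6 t=32 v=7: → [32,43),[30,41),[28,39),[26,37),[24,35),[22,33); WM=4
i=7 t=18 v=4: → [18,29),[16,27),[14,25),[12,23),[10,21),[8,19); WM=29; [0,11) fires=37 [2,13) fires=37 [4,15) fires=29 [6,17) fires=17 [8,19) fires=13 [10,21) fires=4 [12,23) fires=4 [14,25) fires=4 [16,27) fires=4 [18,29) fires=4
i=8 t=35 v=2: → [34,45),[32,43),[30,41),[28,39),[26,37); WM=29
i=9 t=41 v=7: → [40,51),[38,49),[36,47),[34,45),[32,43); WM=29
i=10 t=43 v=6: → [42,53),[40,51),[38,49),[36,47),[34,45); WM=29
i=11 t=45 v=5: → [44,55),[42,53),[40,51),[38,49),[36,47); WM=42; [22,33) fires=10 [24,35) fires=10 [26,37) fires=12 [28,39) fires=12 [30,41) fires=12
i=12 t=45 v=8: → [44,55),[42,53),[40,51),[38,49),[36,47); WM=42
i=13 t=49 v=5: → [48,59),[46,57),[44,55),[42,53),[40,51); WM=42
i=14 t=47 v=7: → [46,57),[44,55),[42,53),[40,51),[38,49); WM=42

7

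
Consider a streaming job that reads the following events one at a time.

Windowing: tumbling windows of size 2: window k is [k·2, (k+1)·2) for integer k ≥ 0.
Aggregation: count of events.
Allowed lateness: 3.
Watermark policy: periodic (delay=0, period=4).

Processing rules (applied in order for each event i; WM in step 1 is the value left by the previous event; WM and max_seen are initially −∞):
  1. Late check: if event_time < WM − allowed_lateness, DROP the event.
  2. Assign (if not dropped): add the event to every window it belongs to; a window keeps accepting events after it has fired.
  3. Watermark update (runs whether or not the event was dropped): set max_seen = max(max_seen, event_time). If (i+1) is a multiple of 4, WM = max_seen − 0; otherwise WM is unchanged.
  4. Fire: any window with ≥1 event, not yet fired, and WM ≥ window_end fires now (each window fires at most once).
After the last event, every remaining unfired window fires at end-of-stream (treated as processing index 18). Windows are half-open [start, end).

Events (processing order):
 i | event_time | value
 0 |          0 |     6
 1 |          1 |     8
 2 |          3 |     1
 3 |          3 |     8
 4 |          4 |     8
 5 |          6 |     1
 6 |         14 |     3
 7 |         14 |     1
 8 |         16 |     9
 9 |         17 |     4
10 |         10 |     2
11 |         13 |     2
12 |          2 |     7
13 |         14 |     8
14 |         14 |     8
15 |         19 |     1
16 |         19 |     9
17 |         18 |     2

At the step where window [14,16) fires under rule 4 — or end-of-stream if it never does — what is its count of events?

2

i=0 t=0 v=6: → [0,2); WM=−∞
i=1 t=1 v=8: → [0,2); WM=−∞
i=2 t=3 v=1: → [2,4); WM=−∞
i=3 t=3 v=8: → [2,4); WM=3; [0,2) fires=2
i=4 t=4 v=8: → [4,6); WM=3
i=5 t=6 v=1: → [6,8); WM=3
i=6 t=14 v=3: → [14,16); WM=3
i=7 t=14 v=1: → [14,16); WM=14; [2,4) fires=2 [4,6) fires=1 [6,8) fires=1
i=8 t=16 v=9: → [16,18); WM=14
i=9 t=17 v=4: → [16,18); WM=14
i=10 t=10 v=2: DROP (t<14-3); WM=14
i=11 t=13 v=2: → [12,14); WM=17; [12,14) fires=1 [14,16) fires=2
i=12 t=2 v=7: DROP (t<17-3); WM=17
i=13 t=14 v=8: → [14,16); WM=17
i=14 t=14 v=8: → [14,16); WM=17
i=15 t=19 v=1: → [18,20); WM=19; [16,18) fires=2
i=16 t=19 v=9: → [18,20); WM=19
i=17 t=18 v=2: → [18,20); WM=19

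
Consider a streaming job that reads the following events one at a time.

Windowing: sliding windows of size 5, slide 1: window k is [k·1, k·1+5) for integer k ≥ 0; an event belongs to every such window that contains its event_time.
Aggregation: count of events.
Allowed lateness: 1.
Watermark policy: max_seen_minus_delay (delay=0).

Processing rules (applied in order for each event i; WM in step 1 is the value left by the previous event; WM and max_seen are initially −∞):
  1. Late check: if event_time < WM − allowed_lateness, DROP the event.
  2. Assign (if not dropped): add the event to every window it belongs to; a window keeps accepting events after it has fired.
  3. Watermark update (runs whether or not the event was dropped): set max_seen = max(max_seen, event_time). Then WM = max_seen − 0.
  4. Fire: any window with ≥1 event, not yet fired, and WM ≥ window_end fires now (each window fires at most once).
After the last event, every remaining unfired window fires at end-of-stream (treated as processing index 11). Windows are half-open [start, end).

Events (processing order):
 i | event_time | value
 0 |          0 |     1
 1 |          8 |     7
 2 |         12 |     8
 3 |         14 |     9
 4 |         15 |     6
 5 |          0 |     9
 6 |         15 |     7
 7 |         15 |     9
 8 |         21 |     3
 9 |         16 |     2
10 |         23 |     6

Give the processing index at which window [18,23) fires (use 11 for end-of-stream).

10

i=0 t=0 v=1: → [0,5); WM=0
i=1 t=8 v=7: → [8,13),[7,12),[6,11),[5,10),[4,9); WM=8; [0,5) fires=1
i=2 t=12 v=8: → [12,17),[11,16),[10,15),[9,14),[8,13); WM=12; [4,9) fires=1 [5,10) fires=1 [6,11) fires=1 [7,12) fires=1
i=3 t=14 v=9: → [14,19),[13,18),[12,17),[11,16),[10,15); WM=14; [8,13) fires=2 [9,14) fires=1
i=4 t=15 v=6: → [15,20),[14,19),[13,18),[12,17),[11,16); WM=15; [10,15) fires=2
i=5 t=0 v=9: DROP (t<15-1); WM=15
i=6 t=15 v=7: → [15,20),[14,19),[13,18),[12,17),[11,16); WM=15
i=7 t=15 v=9: → [15,20),[14,19),[13,18),[12,17),[11,16); WM=15
i=8 t=21 v=3: → [21,26),[20,25),[19,24),[18,23),[17,22); WM=21; [11,16) fires=5 [12,17) fires=5 [13,18) fires=4 [14,19) fires=4 [15,20) fires=3
i=9 t=16 v=2: DROP (t<21-1); WM=21
i=10 t=23 v=6: → [23,28),[22,27),[21,26),[20,25),[19,24); WM=23; [17,22) fires=1 [18,23) fires=1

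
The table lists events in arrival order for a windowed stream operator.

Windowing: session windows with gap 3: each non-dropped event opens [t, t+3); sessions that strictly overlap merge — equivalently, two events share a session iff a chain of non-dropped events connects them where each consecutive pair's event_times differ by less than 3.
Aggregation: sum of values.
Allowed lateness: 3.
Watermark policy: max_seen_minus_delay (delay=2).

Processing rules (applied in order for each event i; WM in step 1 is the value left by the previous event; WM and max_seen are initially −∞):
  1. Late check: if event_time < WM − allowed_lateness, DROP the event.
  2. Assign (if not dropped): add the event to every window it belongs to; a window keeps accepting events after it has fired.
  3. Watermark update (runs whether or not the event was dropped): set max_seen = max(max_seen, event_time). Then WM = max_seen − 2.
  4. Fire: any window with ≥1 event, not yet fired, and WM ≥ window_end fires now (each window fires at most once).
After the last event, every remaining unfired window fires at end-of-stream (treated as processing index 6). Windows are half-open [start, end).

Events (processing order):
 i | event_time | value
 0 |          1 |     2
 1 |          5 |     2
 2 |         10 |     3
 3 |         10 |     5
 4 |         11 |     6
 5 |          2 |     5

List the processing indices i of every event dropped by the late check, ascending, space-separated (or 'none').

5

i=0 t=1 v=2: → [1,4); WM=-1
i=1 t=5 v=2: → [5,8); WM=3
i=2 t=10 v=3: → [10,13); WM=8
i=3 t=10 v=5: → [10,13); WM=8
i=4 t=11 v=6: → [10,14); WM=9
i=5 t=2 v=5: DROP (t<9-3); WM=9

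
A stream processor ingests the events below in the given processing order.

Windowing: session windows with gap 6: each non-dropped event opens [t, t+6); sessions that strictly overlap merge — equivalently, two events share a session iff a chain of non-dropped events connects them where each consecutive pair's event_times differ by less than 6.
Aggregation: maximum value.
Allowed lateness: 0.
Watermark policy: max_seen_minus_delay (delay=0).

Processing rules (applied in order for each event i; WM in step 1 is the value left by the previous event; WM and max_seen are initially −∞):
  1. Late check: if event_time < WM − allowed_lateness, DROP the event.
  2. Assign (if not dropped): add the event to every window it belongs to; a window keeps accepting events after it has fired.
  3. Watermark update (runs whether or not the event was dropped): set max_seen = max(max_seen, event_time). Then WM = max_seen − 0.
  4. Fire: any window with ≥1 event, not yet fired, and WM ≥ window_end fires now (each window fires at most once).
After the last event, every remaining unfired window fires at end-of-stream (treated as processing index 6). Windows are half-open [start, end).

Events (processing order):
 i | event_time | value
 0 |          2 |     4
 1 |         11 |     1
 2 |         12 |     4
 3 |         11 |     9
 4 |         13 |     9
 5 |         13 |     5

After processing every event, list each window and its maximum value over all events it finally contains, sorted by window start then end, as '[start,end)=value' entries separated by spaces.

[2,8)=4 [11,19)=9

i=0 t=2 v=4: → [2,8); WM=2
i=1 t=11 v=1: → [11,17); WM=11
i=2 t=12 v=4: → [11,18); WM=12
i=3 t=11 v=9: DROP (t<12-0); WM=12
i=4 t=13 v=9: → [11,19); WM=13
i=5 t=13 v=5: → [11,19); WM=13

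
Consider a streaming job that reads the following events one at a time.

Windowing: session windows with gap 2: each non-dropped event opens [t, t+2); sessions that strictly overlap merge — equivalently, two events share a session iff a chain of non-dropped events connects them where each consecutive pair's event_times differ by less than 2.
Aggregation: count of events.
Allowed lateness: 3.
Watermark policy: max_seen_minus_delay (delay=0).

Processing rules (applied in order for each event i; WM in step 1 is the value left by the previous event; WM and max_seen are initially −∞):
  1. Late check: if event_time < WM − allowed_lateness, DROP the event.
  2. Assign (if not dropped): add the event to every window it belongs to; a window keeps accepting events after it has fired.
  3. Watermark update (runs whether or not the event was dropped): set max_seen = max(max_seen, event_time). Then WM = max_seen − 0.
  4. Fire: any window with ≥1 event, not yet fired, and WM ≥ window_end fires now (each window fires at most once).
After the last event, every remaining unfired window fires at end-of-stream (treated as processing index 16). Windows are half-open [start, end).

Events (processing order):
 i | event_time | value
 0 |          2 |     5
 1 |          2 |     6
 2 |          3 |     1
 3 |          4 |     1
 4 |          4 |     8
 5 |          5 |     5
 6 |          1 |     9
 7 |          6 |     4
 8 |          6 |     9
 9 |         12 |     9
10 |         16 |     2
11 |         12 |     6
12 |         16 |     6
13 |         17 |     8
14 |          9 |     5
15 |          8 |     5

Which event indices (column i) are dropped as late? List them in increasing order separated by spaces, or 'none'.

i=0 t=2 v=5: → [2,4); WM=2
i=1 t=2 v=6: → [2,4); WM=2
i=2 t=3 v=1: → [2,5); WM=3
i=3 t=4 v=1: → [2,6); WM=4
i=4 t=4 v=8: → [2,6); WM=4
i=5 t=5 v=5: → [2,7); WM=5
i=6 t=1 v=9: DROP (t<5-3); WM=5
i=7 t=6 v=4: → [2,8); WM=6
i=8 t=6 v=9: → [2,8); WM=6
i=9 t=12 v=9: → [12,14); WM=12
i=10 t=16 v=2: → [16,18); WM=16
i=11 t=12 v=6: DROP (t<16-3); WM=16
i=12 t=16 v=6: → [16,18); WM=16
i=13 t=17 v=8: → [16,19); WM=17
i=14 t=9 v=5: DROP (t<17-3); WM=17
i=15 t=8 v=5: DROP (t<17-3); WM=17

6 11 14 15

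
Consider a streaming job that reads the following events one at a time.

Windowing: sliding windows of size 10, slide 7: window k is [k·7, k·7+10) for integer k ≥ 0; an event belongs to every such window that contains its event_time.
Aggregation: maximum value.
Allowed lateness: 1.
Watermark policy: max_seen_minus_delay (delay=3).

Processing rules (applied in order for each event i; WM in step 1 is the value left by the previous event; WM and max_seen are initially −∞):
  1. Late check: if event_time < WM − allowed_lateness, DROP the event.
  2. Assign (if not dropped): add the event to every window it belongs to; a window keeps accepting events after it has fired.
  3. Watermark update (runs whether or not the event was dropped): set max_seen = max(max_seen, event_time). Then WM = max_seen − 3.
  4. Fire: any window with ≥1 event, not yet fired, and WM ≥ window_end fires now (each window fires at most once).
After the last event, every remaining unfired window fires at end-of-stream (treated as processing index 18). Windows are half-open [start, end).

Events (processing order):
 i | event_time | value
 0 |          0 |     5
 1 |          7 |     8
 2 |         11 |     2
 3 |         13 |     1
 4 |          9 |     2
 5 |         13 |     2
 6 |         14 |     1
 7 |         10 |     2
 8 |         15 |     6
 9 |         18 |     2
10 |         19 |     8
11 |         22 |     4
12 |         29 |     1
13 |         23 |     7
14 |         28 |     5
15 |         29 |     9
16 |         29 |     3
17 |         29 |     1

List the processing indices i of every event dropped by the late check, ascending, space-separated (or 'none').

13

i=0 t=0 v=5: → [0,10); WM=-3
i=1 t=7 v=8: → [7,17),[0,10); WM=4
i=2 t=11 v=2: → [7,17); WM=8
i=3 t=13 v=1: → [7,17); WM=10; [0,10) fires=8
i=4 t=9 v=2: → [7,17),[0,10); WM=10
i=5 t=13 v=2: → [7,17); WM=10
i=6 t=14 v=1: → [14,24),[7,17); WM=11
i=7 t=10 v=2: → [7,17); WM=11
i=8 t=15 v=6: → [14,24),[7,17); WM=12
i=9 t=18 v=2: → [14,24); WM=15
i=10 t=19 v=8: → [14,24); WM=16
i=11 t=22 v=4: → [21,31),[14,24); WM=19; [7,17) fires=8
i=12 t=29 v=1: → [28,38),[21,31); WM=26; [14,24) fires=8
i=13 t=23 v=7: DROP (t<26-1); WM=26
i=14 t=28 v=5: → [28,38),[21,31); WM=26
i=15 t=29 v=9: → [28,38),[21,31); WM=26
i=16 t=29 v=3: → [28,38),[21,31); WM=26
i=17 t=29 v=1: → [28,38),[21,31); WM=26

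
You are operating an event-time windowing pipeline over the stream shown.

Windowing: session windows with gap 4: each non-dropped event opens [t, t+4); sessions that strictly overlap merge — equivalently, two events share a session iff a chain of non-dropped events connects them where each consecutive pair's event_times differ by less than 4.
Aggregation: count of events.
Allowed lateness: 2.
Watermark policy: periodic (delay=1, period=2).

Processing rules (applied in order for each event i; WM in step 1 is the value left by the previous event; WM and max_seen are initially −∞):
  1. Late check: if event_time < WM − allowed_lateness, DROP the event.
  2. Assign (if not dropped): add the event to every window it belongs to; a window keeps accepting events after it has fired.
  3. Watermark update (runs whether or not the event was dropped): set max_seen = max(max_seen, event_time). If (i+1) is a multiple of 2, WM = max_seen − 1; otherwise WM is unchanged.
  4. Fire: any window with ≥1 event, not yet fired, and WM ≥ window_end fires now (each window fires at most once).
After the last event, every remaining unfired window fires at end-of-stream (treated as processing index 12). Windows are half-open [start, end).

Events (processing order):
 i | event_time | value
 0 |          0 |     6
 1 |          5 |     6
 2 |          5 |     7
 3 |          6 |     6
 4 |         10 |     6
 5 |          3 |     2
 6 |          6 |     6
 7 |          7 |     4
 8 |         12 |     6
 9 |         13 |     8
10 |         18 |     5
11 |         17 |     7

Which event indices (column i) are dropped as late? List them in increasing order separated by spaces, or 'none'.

6

i=0 t=0 v=6: → [0,4); WM=−∞
i=1 t=5 v=6: → [5,9); WM=4
i=2 t=5 v=7: → [5,9); WM=4
i=3 t=6 v=6: → [5,10); WM=5
i=4 t=10 v=6: → [10,14); WM=5
i=5 t=3 v=2: → [0,10); WM=9
i=6 t=6 v=6: DROP (t<9-2); WM=9
i=7 t=7 v=4: → [0,14); WM=9
i=8 t=12 v=6: → [0,16); WM=9
i=9 t=13 v=8: → [0,17); WM=12
i=10 t=18 v=5: → [18,22); WM=12
i=11 t=17 v=7: → [17,22); WM=17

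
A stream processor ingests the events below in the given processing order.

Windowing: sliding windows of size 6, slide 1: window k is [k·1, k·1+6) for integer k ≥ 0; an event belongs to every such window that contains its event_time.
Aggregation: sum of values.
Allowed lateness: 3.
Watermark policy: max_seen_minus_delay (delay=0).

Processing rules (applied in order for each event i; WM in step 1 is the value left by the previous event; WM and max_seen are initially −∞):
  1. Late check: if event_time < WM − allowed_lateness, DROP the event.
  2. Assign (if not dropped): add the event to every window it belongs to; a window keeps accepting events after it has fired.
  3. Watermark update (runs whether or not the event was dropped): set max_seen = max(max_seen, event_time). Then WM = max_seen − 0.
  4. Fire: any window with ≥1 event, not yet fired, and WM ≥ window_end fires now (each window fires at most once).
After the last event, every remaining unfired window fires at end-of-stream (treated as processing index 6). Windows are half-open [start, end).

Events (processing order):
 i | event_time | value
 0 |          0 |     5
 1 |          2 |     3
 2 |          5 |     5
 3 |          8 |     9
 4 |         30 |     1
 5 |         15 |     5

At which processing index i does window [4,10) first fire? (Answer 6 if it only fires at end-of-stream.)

4

i=0 t=0 v=5: → [0,6); WM=0
i=1 t=2 v=3: → [2,8),[1,7),[0,6); WM=2
i=2 t=5 v=5: → [5,11),[4,10),[3,9),[2,8),[1,7),[0,6); WM=5
i=3 t=8 v=9: → [8,14),[7,13),[6,12),[5,11),[4,10),[3,9); WM=8; [0,6) fires=13 [1,7) fires=8 [2,8) fires=8
i=4 t=30 v=1: → [30,36),[29,35),[28,34),[27,33),[26,32),[25,31); WM=30; [3,9) fires=14 [4,10) fires=14 [5,11) fires=14 [6,12) fires=9 [7,13) fires=9 [8,14) fires=9
i=5 t=15 v=5: DROP (t<30-3); WM=30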